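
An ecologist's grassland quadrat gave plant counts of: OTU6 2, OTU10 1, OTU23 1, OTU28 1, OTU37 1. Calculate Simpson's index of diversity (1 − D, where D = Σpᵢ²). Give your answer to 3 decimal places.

0.778

Total N = 2+1+1+1+1 = 6, so the proportions are 0.33333, 0.16667, 0.16667, 0.16667, 0.16667 (working shown to 5 dp, full precision carried).
D = 0.33333² + 0.16667² + 0.16667² + 0.16667² + 0.16667² = 0.11111 + 0.02778 + 0.02778 + 0.02778 + 0.02778 = 0.22222.
So 1 − D = 0.77778, i.e. 0.778 to 3 decimal places.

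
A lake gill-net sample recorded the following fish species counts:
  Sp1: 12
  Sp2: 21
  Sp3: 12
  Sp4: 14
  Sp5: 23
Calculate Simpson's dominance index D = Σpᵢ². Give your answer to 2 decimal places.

Total N = 12+21+12+14+23 = 82, so the proportions are 0.1463, 0.2561, 0.1463, 0.1707, 0.2805 (working shown to 4 dp, full precision carried).
D = 0.1463² + 0.2561² + 0.1463² + 0.1707² + 0.2805² = 0.0214 + 0.0656 + 0.0214 + 0.0291 + 0.0787 = 0.2162.
To 2 decimal places, D = 0.22.

0.22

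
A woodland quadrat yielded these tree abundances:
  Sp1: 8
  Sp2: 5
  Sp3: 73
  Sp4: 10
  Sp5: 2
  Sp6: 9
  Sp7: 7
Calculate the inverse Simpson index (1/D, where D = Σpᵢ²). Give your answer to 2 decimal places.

2.30

Total N = 8+5+73+10+2+9+7 = 114, so the proportions are 0.07018, 0.04386, 0.64035, 0.08772, 0.01754, 0.07895, 0.0614 (working shown to 5 dp, full precision carried).
D = 0.07018² + 0.04386² + 0.64035² + 0.08772² + 0.01754² + 0.07895² + 0.0614² = 0.00492 + 0.00192 + 0.41005 + 0.00769 + 0.00031 + 0.00623 + 0.00377 = 0.43490.
So 1/D = 2.2994, i.e. 2.30 to 2 decimal places.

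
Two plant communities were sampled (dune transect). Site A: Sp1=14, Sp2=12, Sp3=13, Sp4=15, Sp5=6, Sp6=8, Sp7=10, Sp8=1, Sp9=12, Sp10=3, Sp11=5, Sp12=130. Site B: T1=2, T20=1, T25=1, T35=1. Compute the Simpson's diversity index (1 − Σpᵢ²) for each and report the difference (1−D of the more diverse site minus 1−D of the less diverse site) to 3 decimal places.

0.063

Site A: N=229, proportions 0.06114, 0.0524, 0.05677, 0.0655, 0.0262, 0.03493, 0.04367, 0.00437, 0.0524, 0.0131, 0.02183, 0.56769, giving 1−D = 0.65651 (working shown to 5 dp, full precision carried).
Site B: N=5, proportions 0.4, 0.2, 0.2, 0.2, giving 1−D = 0.72000.
Difference = |0.65651 − 0.72000| = 0.06349, i.e. 0.063 to 3 decimal places.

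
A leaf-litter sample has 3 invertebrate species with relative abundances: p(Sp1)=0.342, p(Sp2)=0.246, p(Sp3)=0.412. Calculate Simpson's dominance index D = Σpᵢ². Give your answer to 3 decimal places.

D = 0.342² + 0.246² + 0.412² = 0.11696 + 0.06052 + 0.16974 = 0.34722 (working shown to 5 dp, full precision carried).
To 3 decimal places, D = 0.347.

0.347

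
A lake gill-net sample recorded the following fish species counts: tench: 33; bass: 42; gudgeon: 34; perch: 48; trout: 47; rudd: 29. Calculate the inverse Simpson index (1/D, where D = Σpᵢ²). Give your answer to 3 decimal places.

Total N = 33+42+34+48+47+29 = 233, so the proportions are 0.1416309, 0.1802575, 0.1459227, 0.2060086, 0.2017167, 0.1244635 (working shown to 7 dp, full precision carried).
D = 0.1416309² + 0.1802575² + 0.1459227² + 0.2060086² + 0.2017167² + 0.1244635² = 0.0200593 + 0.0324928 + 0.0212934 + 0.0424395 + 0.0406896 + 0.0154912 = 0.1724659.
So 1/D = 5.79825, i.e. 5.798 to 3 decimal places.

5.798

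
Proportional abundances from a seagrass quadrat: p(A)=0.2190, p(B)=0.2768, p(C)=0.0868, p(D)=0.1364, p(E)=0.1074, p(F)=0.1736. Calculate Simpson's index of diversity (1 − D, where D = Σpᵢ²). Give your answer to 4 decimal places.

D = 0.219² + 0.2768² + 0.0868² + 0.1364² + 0.1074² + 0.1736² = 0.047961 + 0.076618 + 0.007534 + 0.018605 + 0.011535 + 0.030137 = 0.192390 (working shown to 6 dp, full precision carried).
So 1 − D = 0.807610, i.e. 0.8076 to 4 decimal places.

0.8076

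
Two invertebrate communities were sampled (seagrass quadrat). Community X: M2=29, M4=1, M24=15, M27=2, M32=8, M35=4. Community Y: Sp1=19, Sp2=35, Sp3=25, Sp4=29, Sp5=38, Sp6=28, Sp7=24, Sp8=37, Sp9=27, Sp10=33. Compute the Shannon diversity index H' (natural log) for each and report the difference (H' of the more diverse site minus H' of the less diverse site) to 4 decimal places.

Community X: N=59, proportions 0.491525, 0.016949, 0.254237, 0.033898, 0.135593, 0.067797, giving H' = 1.334498 (working shown to 6 dp, full precision carried).
Community Y: N=295, proportions 0.064407, 0.118644, 0.084746, 0.098305, 0.128814, 0.094915, 0.081356, 0.125424, 0.091525, 0.111864, giving H' = 2.282621.
Difference = |1.334498 − 2.282621| = 0.948123, i.e. 0.9481 to 4 decimal places.

0.9481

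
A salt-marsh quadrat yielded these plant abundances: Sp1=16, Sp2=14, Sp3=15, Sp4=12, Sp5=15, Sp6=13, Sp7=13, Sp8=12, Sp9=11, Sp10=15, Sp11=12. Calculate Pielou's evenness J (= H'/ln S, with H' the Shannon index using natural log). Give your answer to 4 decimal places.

0.9972

Total N = 16+14+15+12+15+13+13+12+11+15+12 = 148, so the proportions are 0.108108, 0.094595, 0.101351, 0.081081, 0.101351, 0.087838, 0.087838, 0.081081, 0.074324, 0.101351, 0.081081 (working shown to 6 dp, full precision carried).
H' = −Σ pᵢ ln pᵢ = −((-0.240500) + (-0.223069) + (-0.232010) + (-0.203700) + (-0.232010) + (-0.213645) + (-0.213645) + (-0.203700) + (-0.193192) + (-0.232010) + (-0.203700)) = 2.391181.
With S = 11 species, ln S = 2.397895, so J = 2.391181/2.397895 = 0.997200, i.e. 0.9972 to 4 decimal places.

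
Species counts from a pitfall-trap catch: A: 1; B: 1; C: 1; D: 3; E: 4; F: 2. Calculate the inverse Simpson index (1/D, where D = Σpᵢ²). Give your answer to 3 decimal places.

4.500

Total N = 1+1+1+3+4+2 = 12, so the proportions are 0.0833333, 0.0833333, 0.0833333, 0.25, 0.3333333, 0.1666667 (working shown to 7 dp, full precision carried).
D = 0.0833333² + 0.0833333² + 0.0833333² + 0.25² + 0.3333333² + 0.1666667² = 0.0069444 + 0.0069444 + 0.0069444 + 0.0625000 + 0.1111111 + 0.0277778 = 0.2222222.
So 1/D = 4.50000, i.e. 4.500 to 3 decimal places.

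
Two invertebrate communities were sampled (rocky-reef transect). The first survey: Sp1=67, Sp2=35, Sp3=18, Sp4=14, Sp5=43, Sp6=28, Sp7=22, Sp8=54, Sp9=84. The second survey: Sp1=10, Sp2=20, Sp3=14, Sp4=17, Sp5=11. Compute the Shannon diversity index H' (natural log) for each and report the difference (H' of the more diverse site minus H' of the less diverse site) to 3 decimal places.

The first survey: N=365, proportions 0.1835616, 0.0958904, 0.0493151, 0.0383562, 0.1178082, 0.0767123, 0.060274, 0.1479452, 0.230137, giving H' = 2.0485135 (working shown to 7 dp, full precision carried).
The second survey: N=72, proportions 0.1388889, 0.2777778, 0.1944444, 0.2361111, 0.1527778, giving H' = 1.5762665.
Difference = |2.0485135 − 1.5762665| = 0.4722470, i.e. 0.472 to 3 decimal places.

0.472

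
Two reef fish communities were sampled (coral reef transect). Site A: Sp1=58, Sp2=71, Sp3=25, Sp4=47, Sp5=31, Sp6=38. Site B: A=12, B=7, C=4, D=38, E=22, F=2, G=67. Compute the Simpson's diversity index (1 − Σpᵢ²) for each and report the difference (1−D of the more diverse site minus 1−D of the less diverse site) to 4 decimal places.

Site A: N=270, proportions 0.214815, 0.262963, 0.092593, 0.174074, 0.114815, 0.140741, giving 1−D = 0.812840 (working shown to 6 dp, full precision carried).
Site B: N=152, proportions 0.078947, 0.046053, 0.026316, 0.25, 0.144737, 0.013158, 0.440789, giving 1−D = 0.713037.
Difference = |0.812840 − 0.713037| = 0.099803, i.e. 0.0998 to 4 decimal places.

0.0998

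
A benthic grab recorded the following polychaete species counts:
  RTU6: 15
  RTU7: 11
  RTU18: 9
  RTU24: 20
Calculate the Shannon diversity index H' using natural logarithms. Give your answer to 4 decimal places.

Total N = 15+11+9+20 = 55, so the proportions are 0.272727, 0.2, 0.163636, 0.363636 (working shown to 6 dp, full precision carried).
Each pᵢ ln pᵢ term: 0.272727×(-1.299283)=-0.354350, 0.2×(-1.609438)=-0.321888, 0.163636×(-1.810109)=-0.296200, 0.363636×(-1.011601)=-0.367855.
Sum = -1.340292, so H' = 1.3403.

1.3403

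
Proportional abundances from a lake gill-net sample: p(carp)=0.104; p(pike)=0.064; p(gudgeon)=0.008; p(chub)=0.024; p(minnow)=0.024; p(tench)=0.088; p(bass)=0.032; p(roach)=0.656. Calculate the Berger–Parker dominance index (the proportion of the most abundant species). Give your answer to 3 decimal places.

0.656

The largest proportion is 0.656, i.e. d = 0.656 to 3 decimal places.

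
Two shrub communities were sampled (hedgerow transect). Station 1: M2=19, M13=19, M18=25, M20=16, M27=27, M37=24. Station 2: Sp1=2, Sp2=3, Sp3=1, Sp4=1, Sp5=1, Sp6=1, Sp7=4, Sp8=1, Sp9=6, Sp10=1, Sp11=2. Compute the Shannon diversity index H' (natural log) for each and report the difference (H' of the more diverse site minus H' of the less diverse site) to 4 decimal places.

Station 1: N=130, proportions 0.146154, 0.146154, 0.192308, 0.123077, 0.207692, 0.184615, giving H' = 1.775358 (working shown to 6 dp, full precision carried).
Station 2: N=23, proportions 0.086957, 0.130435, 0.043478, 0.043478, 0.043478, 0.043478, 0.173913, 0.043478, 0.26087, 0.043478, 0.086957, giving H' = 2.163139.
Difference = |1.775358 − 2.163139| = 0.387781, i.e. 0.3878 to 4 decimal places.

0.3878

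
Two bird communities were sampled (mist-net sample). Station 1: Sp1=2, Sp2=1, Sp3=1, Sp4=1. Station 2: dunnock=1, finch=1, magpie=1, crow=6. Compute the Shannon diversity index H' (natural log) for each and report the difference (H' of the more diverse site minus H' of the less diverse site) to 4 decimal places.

Station 1: N=5, proportions 0.4, 0.2, 0.2, 0.2, giving H' = 1.332179 (working shown to 6 dp, full precision carried).
Station 2: N=9, proportions 0.111111, 0.111111, 0.111111, 0.666667, giving H' = 1.002718.
Difference = |1.332179 − 1.002718| = 0.329461, i.e. 0.3295 to 4 decimal places.

0.3295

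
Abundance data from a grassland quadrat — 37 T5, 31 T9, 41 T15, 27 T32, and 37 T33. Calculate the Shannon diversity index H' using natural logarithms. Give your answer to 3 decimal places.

Total N = 37+31+41+27+37 = 173, so the proportions are 0.21387, 0.17919, 0.23699, 0.15607, 0.21387 (working shown to 5 dp, full precision carried).
Each pᵢ ln pᵢ term: 0.21387×(-1.54237)=-0.32987, 0.17919×(-1.71930)=-0.30808, 0.23699×(-1.43972)=-0.34121, 0.15607×(-1.85745)=-0.28989, 0.21387×(-1.54237)=-0.32987.
Sum = -1.59892, so H' = 1.599.

1.599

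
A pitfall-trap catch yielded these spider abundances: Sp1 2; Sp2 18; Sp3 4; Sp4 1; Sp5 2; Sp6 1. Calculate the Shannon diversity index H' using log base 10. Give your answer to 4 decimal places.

0.5112

Total N = 2+18+4+1+2+1 = 28, so the proportions are 0.071429, 0.642857, 0.142857, 0.035714, 0.071429, 0.035714 (working shown to 6 dp, full precision carried).
Each pᵢ log₁₀ pᵢ term: 0.071429×(-1.146128)=-0.081866, 0.642857×(-0.191886)=-0.123355, 0.142857×(-0.845098)=-0.120728, 0.035714×(-1.447158)=-0.051684, 0.071429×(-1.146128)=-0.081866, 0.035714×(-1.447158)=-0.051684.
Sum = -0.511184, so H' = 0.5112.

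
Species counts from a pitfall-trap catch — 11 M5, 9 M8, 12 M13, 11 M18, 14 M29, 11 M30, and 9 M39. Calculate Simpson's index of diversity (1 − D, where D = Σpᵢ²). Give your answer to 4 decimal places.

Total N = 11+9+12+11+14+11+9 = 77, so the proportions are 0.142857, 0.116883, 0.155844, 0.142857, 0.181818, 0.142857, 0.116883 (working shown to 6 dp, full precision carried).
D = 0.142857² + 0.116883² + 0.155844² + 0.142857² + 0.181818² + 0.142857² + 0.116883² = 0.020408 + 0.013662 + 0.024287 + 0.020408 + 0.033058 + 0.020408 + 0.013662 = 0.145893.
So 1 − D = 0.854107, i.e. 0.8541 to 4 decimal places.

0.8541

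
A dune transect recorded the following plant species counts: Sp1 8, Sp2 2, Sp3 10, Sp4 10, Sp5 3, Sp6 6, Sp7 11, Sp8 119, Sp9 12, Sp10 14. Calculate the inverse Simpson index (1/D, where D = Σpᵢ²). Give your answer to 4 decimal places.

2.5460

Total N = 8+2+10+10+3+6+11+119+12+14 = 195, so the proportions are 0.0410256, 0.0102564, 0.0512821, 0.0512821, 0.0153846, 0.0307692, 0.0564103, 0.6102564, 0.0615385, 0.0717949 (working shown to 7 dp, full precision carried).
D = 0.0410256² + 0.0102564² + 0.0512821² + 0.0512821² + 0.0153846² + 0.0307692² + 0.0564103² + 0.6102564² + 0.0615385² + 0.0717949² = 0.0016831 + 0.0001052 + 0.0026298 + 0.0026298 + 0.0002367 + 0.0009467 + 0.0031821 + 0.3724129 + 0.0037870 + 0.0051545 = 0.3927679.
So 1/D = 2.546033, i.e. 2.5460 to 4 decimal places.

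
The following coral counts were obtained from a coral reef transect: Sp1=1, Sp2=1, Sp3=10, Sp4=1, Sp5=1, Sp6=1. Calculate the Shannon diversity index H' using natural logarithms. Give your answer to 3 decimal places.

1.173

Total N = 1+1+10+1+1+1 = 15, so the proportions are 0.06667, 0.06667, 0.66667, 0.06667, 0.06667, 0.06667 (working shown to 5 dp, full precision carried).
Each pᵢ ln pᵢ term: 0.06667×(-2.70805)=-0.18054, 0.06667×(-2.70805)=-0.18054, 0.66667×(-0.40547)=-0.27031, 0.06667×(-2.70805)=-0.18054, 0.06667×(-2.70805)=-0.18054, 0.06667×(-2.70805)=-0.18054.
Sum = -1.17299, so H' = 1.173.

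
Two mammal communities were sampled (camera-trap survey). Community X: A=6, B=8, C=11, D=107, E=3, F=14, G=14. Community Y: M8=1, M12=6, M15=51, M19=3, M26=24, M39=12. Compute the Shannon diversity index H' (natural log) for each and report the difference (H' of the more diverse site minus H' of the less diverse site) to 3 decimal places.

Community X: N=163, proportions 0.03681, 0.04908, 0.06748, 0.65644, 0.0184, 0.08589, 0.08589, giving H' = 1.22292 (working shown to 5 dp, full precision carried).
Community Y: N=97, proportions 0.01031, 0.06186, 0.52577, 0.03093, 0.24742, 0.12371, giving H' = 1.26892.
Difference = |1.22292 − 1.26892| = 0.04600, i.e. 0.046 to 3 decimal places.

0.046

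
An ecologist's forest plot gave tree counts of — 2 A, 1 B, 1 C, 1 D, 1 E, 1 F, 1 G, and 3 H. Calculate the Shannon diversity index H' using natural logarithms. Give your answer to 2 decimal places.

Total N = 2+1+1+1+1+1+1+3 = 11, so the proportions are 0.1818, 0.0909, 0.0909, 0.0909, 0.0909, 0.0909, 0.0909, 0.2727 (working shown to 4 dp, full precision carried).
Each pᵢ ln pᵢ term: 0.1818×(-1.7047)=-0.3100, 0.0909×(-2.3979)=-0.2180, 0.0909×(-2.3979)=-0.2180, 0.0909×(-2.3979)=-0.2180, 0.0909×(-2.3979)=-0.2180, 0.0909×(-2.3979)=-0.2180, 0.0909×(-2.3979)=-0.2180, 0.2727×(-1.2993)=-0.3543.
Sum = -1.9722, so H' = 1.97.

1.97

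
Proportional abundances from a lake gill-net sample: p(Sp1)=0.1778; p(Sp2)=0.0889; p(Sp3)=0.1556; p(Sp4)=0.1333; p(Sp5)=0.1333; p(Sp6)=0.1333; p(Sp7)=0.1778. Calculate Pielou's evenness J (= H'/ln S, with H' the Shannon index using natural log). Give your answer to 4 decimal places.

H' = −Σ pᵢ ln pᵢ = −((-0.307078) + (-0.215160) + (-0.289489) + (-0.268620) + (-0.268620) + (-0.268620) + (-0.307078)) = 1.924663 (working shown to 6 dp, full precision carried).
With S = 7 species, ln S = 1.945910, so J = 1.924663/1.945910 = 0.989081, i.e. 0.9891 to 4 decimal places.

0.9891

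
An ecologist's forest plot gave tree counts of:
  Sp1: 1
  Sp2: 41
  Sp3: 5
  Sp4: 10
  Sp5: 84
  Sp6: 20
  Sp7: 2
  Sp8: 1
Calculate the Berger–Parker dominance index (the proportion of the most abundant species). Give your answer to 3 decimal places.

0.512

Total N = 1+41+5+10+84+20+2+1 = 164, so the proportions are 0.0061, 0.25, 0.03049, 0.06098, 0.5122, 0.12195, 0.0122, 0.0061 (working shown to 5 dp, full precision carried).
The largest proportion is 0.5122, i.e. d = 0.512 to 3 decimal places.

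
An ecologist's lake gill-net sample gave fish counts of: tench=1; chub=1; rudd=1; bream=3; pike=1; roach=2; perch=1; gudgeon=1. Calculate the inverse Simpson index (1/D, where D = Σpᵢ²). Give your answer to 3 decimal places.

6.368

Total N = 1+1+1+3+1+2+1+1 = 11, so the proportions are 0.0909091, 0.0909091, 0.0909091, 0.2727273, 0.0909091, 0.1818182, 0.0909091, 0.0909091 (working shown to 7 dp, full precision carried).
D = 0.0909091² + 0.0909091² + 0.0909091² + 0.2727273² + 0.0909091² + 0.1818182² + 0.0909091² + 0.0909091² = 0.0082645 + 0.0082645 + 0.0082645 + 0.0743802 + 0.0082645 + 0.0330579 + 0.0082645 + 0.0082645 = 0.1570248.
So 1/D = 6.36842, i.e. 6.368 to 3 decimal places.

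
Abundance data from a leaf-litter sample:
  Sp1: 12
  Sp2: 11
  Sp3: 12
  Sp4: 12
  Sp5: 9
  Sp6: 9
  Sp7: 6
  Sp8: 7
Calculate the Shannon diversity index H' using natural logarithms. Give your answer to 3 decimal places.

2.052

Total N = 12+11+12+12+9+9+6+7 = 78, so the proportions are 0.15385, 0.14103, 0.15385, 0.15385, 0.11538, 0.11538, 0.07692, 0.08974 (working shown to 5 dp, full precision carried).
Each pᵢ ln pᵢ term: 0.15385×(-1.87180)=-0.28797, 0.14103×(-1.95881)=-0.27624, 0.15385×(-1.87180)=-0.28797, 0.15385×(-1.87180)=-0.28797, 0.11538×(-2.15948)=-0.24917, 0.11538×(-2.15948)=-0.24917, 0.07692×(-2.56495)=-0.19730, 0.08974×(-2.41080)=-0.21635.
Sum = -2.05215, so H' = 2.052.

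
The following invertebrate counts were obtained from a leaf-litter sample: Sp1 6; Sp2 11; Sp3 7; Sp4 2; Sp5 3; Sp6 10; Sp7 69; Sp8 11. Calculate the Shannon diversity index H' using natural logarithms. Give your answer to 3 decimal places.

1.443

Total N = 6+11+7+2+3+10+69+11 = 119, so the proportions are 0.05042, 0.09244, 0.05882, 0.01681, 0.02521, 0.08403, 0.57983, 0.09244 (working shown to 5 dp, full precision carried).
Each pᵢ ln pᵢ term: 0.05042×(-2.98736)=-0.15062, 0.09244×(-2.38123)=-0.22011, 0.05882×(-2.83321)=-0.16666, 0.01681×(-4.08598)=-0.06867, 0.02521×(-3.68051)=-0.09279, 0.08403×(-2.47654)=-0.20811, 0.57983×(-0.54502)=-0.31602, 0.09244×(-2.38123)=-0.22011.
Sum = -1.44310, so H' = 1.443.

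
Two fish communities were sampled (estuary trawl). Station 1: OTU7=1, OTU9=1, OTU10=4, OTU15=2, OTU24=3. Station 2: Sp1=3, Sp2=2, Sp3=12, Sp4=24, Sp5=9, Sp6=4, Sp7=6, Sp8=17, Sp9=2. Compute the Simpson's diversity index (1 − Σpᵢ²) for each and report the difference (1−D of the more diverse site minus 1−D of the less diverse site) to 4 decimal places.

Station 1: N=11, proportions 0.090909, 0.090909, 0.363636, 0.181818, 0.272727, giving 1−D = 0.743802 (working shown to 6 dp, full precision carried).
Station 2: N=79, proportions 0.037975, 0.025316, 0.151899, 0.303797, 0.113924, 0.050633, 0.075949, 0.21519, 0.025316, giving 1−D = 0.814293.
Difference = |0.743802 − 0.814293| = 0.070491, i.e. 0.0705 to 4 decimal places.

0.0705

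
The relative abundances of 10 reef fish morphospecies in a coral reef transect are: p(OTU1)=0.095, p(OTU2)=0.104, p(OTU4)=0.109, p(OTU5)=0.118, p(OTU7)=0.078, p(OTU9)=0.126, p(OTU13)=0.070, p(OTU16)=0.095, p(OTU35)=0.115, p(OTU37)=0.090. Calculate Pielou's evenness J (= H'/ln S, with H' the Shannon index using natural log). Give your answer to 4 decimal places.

H' = −Σ pᵢ ln pᵢ = −((-0.223618) + (-0.235390) + (-0.241588) + (-0.252174) + (-0.198982) + (-0.261006) + (-0.186148) + (-0.223618) + (-0.248725) + (-0.216715)) = 2.287965 (working shown to 6 dp, full precision carried).
With S = 10 species, ln S = 2.302585, so J = 2.287965/2.302585 = 0.993650, i.e. 0.9937 to 4 decimal places.

0.9937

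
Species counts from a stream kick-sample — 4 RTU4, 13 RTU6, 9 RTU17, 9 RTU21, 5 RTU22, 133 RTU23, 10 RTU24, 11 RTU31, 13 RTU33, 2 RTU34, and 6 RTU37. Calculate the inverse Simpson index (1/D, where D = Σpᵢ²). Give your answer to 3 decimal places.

2.500

Total N = 4+13+9+9+5+133+10+11+13+2+6 = 215, so the proportions are 0.018605, 0.060465, 0.04186, 0.04186, 0.023256, 0.618605, 0.046512, 0.051163, 0.060465, 0.009302, 0.027907 (working shown to 6 dp, full precision carried).
D = 0.018605² + 0.060465² + 0.04186² + 0.04186² + 0.023256² + 0.618605² + 0.046512² + 0.051163² + 0.060465² + 0.009302² + 0.027907² = 0.000346 + 0.003656 + 0.001752 + 0.001752 + 0.000541 + 0.382672 + 0.002163 + 0.002618 + 0.003656 + 0.000087 + 0.000779 = 0.400022.
So 1/D = 2.49986, i.e. 2.500 to 3 decimal places.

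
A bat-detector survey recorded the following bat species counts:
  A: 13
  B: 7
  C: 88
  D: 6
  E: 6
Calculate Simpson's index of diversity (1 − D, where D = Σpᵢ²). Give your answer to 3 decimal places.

Total N = 13+7+88+6+6 = 120, so the proportions are 0.10833, 0.05833, 0.73333, 0.05, 0.05 (working shown to 5 dp, full precision carried).
D = 0.10833² + 0.05833² + 0.73333² + 0.05² + 0.05² = 0.01174 + 0.00340 + 0.53778 + 0.00250 + 0.00250 = 0.55792.
So 1 − D = 0.44208, i.e. 0.442 to 3 decimal places.

0.442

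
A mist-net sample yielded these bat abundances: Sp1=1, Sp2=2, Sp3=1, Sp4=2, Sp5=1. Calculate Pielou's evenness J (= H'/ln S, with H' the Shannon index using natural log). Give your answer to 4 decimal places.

0.9630

Total N = 1+2+1+2+1 = 7, so the proportions are 0.142857, 0.285714, 0.142857, 0.285714, 0.142857 (working shown to 6 dp, full precision carried).
H' = −Σ pᵢ ln pᵢ = −((-0.277987) + (-0.357932) + (-0.277987) + (-0.357932) + (-0.277987)) = 1.549826.
With S = 5 species, ln S = 1.609438, so J = 1.549826/1.609438 = 0.962961, i.e. 0.9630 to 4 decimal places.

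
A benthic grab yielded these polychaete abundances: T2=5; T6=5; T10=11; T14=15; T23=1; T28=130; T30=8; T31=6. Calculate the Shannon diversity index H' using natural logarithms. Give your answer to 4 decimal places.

Total N = 5+5+11+15+1+130+8+6 = 181, so the proportions are 0.027624, 0.027624, 0.060773, 0.082873, 0.005525, 0.718232, 0.044199, 0.033149 (working shown to 6 dp, full precision carried).
Each pᵢ ln pᵢ term: 0.027624×(-3.589059)=-0.099145, 0.027624×(-3.589059)=-0.099145, 0.060773×(-2.800602)=-0.170202, 0.082873×(-2.490447)=-0.206391, 0.005525×(-5.198497)=-0.028721, 0.718232×(-0.330963)=-0.237708, 0.044199×(-3.119055)=-0.137859, 0.033149×(-3.406738)=-0.112931.
Sum = -1.092102, so H' = 1.0921.

1.0921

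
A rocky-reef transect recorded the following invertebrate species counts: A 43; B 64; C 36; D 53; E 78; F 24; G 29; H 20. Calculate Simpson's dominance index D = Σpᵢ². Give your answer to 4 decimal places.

Total N = 43+64+36+53+78+24+29+20 = 347, so the proportions are 0.123919, 0.184438, 0.103746, 0.152738, 0.224784, 0.069164, 0.083573, 0.057637 (working shown to 6 dp, full precision carried).
D = 0.123919² + 0.184438² + 0.103746² + 0.152738² + 0.224784² + 0.069164² + 0.083573² + 0.057637² = 0.015356 + 0.034017 + 0.010763 + 0.023329 + 0.050528 + 0.004784 + 0.006985 + 0.003322 = 0.149084.
To 4 decimal places, D = 0.1491.

0.1491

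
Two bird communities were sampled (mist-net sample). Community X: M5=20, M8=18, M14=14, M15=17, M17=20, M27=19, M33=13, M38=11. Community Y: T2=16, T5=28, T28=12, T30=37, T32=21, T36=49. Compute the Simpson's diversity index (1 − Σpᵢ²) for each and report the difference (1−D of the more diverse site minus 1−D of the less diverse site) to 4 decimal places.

Community X: N=132, proportions 0.151515, 0.136364, 0.106061, 0.128788, 0.151515, 0.143939, 0.098485, 0.083333, giving 1−D = 0.870294 (working shown to 6 dp, full precision carried).
Community Y: N=163, proportions 0.09816, 0.171779, 0.07362, 0.226994, 0.128834, 0.300613, giving 1−D = 0.796944.
Difference = |0.870294 − 0.796944| = 0.073350, i.e. 0.0734 to 4 decimal places.

0.0734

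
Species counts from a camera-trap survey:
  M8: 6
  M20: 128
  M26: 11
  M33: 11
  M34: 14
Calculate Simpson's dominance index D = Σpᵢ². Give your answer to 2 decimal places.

0.58

Total N = 6+128+11+11+14 = 170, so the proportions are 0.0353, 0.7529, 0.0647, 0.0647, 0.0824 (working shown to 4 dp, full precision carried).
D = 0.0353² + 0.7529² + 0.0647² + 0.0647² + 0.0824² = 0.0012 + 0.5669 + 0.0042 + 0.0042 + 0.0068 = 0.5833.
To 2 decimal places, D = 0.58.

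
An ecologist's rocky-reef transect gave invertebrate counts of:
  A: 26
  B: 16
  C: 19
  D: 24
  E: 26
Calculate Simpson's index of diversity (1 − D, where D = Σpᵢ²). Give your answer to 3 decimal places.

0.793

Total N = 26+16+19+24+26 = 111, so the proportions are 0.23423, 0.14414, 0.17117, 0.21622, 0.23423 (working shown to 5 dp, full precision carried).
D = 0.23423² + 0.14414² + 0.17117² + 0.21622² + 0.23423² = 0.05487 + 0.02078 + 0.02930 + 0.04675 + 0.05487 = 0.20656.
So 1 − D = 0.79344, i.e. 0.793 to 3 decimal places.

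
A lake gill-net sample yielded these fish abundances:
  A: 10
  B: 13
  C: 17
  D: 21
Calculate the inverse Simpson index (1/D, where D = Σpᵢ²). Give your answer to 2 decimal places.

3.72

Total N = 10+13+17+21 = 61, so the proportions are 0.163934, 0.213115, 0.278689, 0.344262 (working shown to 6 dp, full precision carried).
D = 0.163934² + 0.213115² + 0.278689² + 0.344262² = 0.026874 + 0.045418 + 0.077667 + 0.118517 = 0.268476.
So 1/D = 3.7247, i.e. 3.72 to 2 decimal places.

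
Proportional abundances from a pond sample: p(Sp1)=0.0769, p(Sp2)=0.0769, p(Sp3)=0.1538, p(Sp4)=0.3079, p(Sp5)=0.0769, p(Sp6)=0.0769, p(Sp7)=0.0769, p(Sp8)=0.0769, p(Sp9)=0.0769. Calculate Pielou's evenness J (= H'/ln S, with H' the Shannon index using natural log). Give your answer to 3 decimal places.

H' = −Σ pᵢ ln pᵢ = −((-0.19727) + (-0.19727) + (-0.28793) + (-0.36270) + (-0.19727) + (-0.19727) + (-0.19727) + (-0.19727) + (-0.19727)) = 2.03150 (working shown to 5 dp, full precision carried).
With S = 9 species, ln S = 2.19722, so J = 2.03150/2.19722 = 0.92458, i.e. 0.925 to 3 decimal places.

0.925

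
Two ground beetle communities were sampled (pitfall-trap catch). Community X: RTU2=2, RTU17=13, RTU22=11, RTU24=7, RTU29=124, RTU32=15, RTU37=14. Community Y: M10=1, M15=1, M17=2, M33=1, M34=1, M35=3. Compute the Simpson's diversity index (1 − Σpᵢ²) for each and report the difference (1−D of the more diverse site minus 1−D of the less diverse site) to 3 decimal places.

0.257

Community X: N=186, proportions 0.01075, 0.06989, 0.05914, 0.03763, 0.66667, 0.08065, 0.07527, giving 1−D = 0.53347 (working shown to 5 dp, full precision carried).
Community Y: N=9, proportions 0.11111, 0.11111, 0.22222, 0.11111, 0.11111, 0.33333, giving 1−D = 0.79012.
Difference = |0.53347 − 0.79012| = 0.25665, i.e. 0.257 to 3 decimal places.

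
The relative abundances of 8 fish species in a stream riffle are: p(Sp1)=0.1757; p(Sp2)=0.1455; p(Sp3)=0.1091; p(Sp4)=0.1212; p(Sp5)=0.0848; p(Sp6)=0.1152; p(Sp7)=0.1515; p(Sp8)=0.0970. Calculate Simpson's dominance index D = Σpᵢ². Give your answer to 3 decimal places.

0.131

D = 0.1757² + 0.1455² + 0.1091² + 0.1212² + 0.0848² + 0.1152² + 0.1515² + 0.097² = 0.03087 + 0.02117 + 0.01190 + 0.01469 + 0.00719 + 0.01327 + 0.02295 + 0.00941 = 0.13146 (working shown to 5 dp, full precision carried).
To 3 decimal places, D = 0.131.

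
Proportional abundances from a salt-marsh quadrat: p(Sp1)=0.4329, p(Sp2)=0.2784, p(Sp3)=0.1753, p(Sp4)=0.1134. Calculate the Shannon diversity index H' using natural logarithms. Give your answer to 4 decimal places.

1.2705

Each pᵢ ln pᵢ term (working shown to 6 dp, full precision carried): 0.4329×(-0.837249)=-0.362445, 0.2784×(-1.278696)=-0.355989, 0.1753×(-1.741256)=-0.305242, 0.1134×(-2.176834)=-0.246853.
Sum = -1.270529, so H' = 1.2705.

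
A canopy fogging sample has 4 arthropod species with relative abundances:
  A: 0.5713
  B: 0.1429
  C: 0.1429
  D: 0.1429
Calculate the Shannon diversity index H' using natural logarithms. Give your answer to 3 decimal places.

Each pᵢ ln pᵢ term (working shown to 5 dp, full precision carried): 0.5713×(-0.55984)=-0.31984, 0.1429×(-1.94561)=-0.27803, 0.1429×(-1.94561)=-0.27803, 0.1429×(-1.94561)=-0.27803.
Sum = -1.15392, so H' = 1.154.

1.154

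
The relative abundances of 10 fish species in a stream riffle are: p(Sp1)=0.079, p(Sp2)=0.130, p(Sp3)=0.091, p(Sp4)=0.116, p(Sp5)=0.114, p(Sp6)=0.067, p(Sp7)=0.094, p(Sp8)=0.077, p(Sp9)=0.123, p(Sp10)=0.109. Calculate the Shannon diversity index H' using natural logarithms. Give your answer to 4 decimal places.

2.2814

Each pᵢ ln pᵢ term (working shown to 6 dp, full precision carried): 0.079×(-2.538307)=-0.200526, 0.13×(-2.040221)=-0.265229, 0.091×(-2.396896)=-0.218118, 0.116×(-2.154165)=-0.249883, 0.114×(-2.171557)=-0.247557, 0.067×(-2.703063)=-0.181105, 0.094×(-2.364460)=-0.222259, 0.077×(-2.563950)=-0.197424, 0.123×(-2.095571)=-0.257755, 0.109×(-2.216407)=-0.241588.
Sum = -2.281445, so H' = 2.2814.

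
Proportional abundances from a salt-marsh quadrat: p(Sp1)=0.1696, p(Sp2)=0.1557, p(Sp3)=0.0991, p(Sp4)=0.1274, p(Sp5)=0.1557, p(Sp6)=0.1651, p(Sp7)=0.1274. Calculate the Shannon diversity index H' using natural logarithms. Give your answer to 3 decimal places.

1.932

Each pᵢ ln pᵢ term (working shown to 5 dp, full precision carried): 0.1696×(-1.77431)=-0.30092, 0.1557×(-1.85982)=-0.28957, 0.0991×(-2.31163)=-0.22908, 0.1274×(-2.06042)=-0.26250, 0.1557×(-1.85982)=-0.28957, 0.1651×(-1.80120)=-0.29738, 0.1274×(-2.06042)=-0.26250.
Sum = -1.93153, so H' = 1.932.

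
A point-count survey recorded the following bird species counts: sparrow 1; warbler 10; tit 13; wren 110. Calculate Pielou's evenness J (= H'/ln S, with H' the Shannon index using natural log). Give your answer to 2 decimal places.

0.45

Total N = 1+10+13+110 = 134, so the proportions are 0.0075, 0.0746, 0.097, 0.8209 (working shown to 4 dp, full precision carried).
H' = −Σ pᵢ ln pᵢ = −((-0.0366) + (-0.1937) + (-0.2263) + (-0.1620)) = 0.6186.
With S = 4 species, ln S = 1.3863, so J = 0.6186/1.3863 = 0.4462, i.e. 0.45 to 2 decimal places.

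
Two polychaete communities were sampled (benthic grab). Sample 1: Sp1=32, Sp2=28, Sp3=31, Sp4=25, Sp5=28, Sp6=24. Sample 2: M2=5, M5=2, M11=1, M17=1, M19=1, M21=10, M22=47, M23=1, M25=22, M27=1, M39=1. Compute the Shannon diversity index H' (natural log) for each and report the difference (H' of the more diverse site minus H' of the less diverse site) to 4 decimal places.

Sample 1: N=168, proportions 0.1904762, 0.1666667, 0.1845238, 0.1488095, 0.1666667, 0.1428571, giving H' = 1.7864295 (working shown to 7 dp, full precision carried).
Sample 2: N=92, proportions 0.0543478, 0.0217391, 0.0108696, 0.0108696, 0.0108696, 0.1086957, 0.5108696, 0.0108696, 0.2391304, 0.0108696, 0.0108696, giving H' = 1.4628842.
Difference = |1.7864295 − 1.4628842| = 0.3235453, i.e. 0.3235 to 4 decimal places.

0.3235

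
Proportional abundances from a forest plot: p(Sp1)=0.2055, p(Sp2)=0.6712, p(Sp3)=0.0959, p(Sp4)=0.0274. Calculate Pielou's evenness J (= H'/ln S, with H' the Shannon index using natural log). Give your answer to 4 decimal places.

0.6609

H' = −Σ pᵢ ln pᵢ = −((-0.325165) + (-0.267599) + (-0.224833) + (-0.098564)) = 0.916160 (working shown to 6 dp, full precision carried).
With S = 4 species, ln S = 1.386294, so J = 0.916160/1.386294 = 0.660870, i.e. 0.6609 to 4 decimal places.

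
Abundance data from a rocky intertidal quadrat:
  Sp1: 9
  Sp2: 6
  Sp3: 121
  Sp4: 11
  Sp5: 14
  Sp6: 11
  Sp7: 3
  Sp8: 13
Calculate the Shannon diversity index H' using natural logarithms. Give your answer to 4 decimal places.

1.3154

Total N = 9+6+121+11+14+11+3+13 = 188, so the proportions are 0.047872, 0.031915, 0.643617, 0.058511, 0.074468, 0.058511, 0.015957, 0.069149 (working shown to 6 dp, full precision carried).
Each pᵢ ln pᵢ term: 0.047872×(-3.039217)=-0.145494, 0.031915×(-3.444682)=-0.109937, 0.643617×(-0.440651)=-0.283611, 0.058511×(-2.838547)=-0.166085, 0.074468×(-2.597385)=-0.193422, 0.058511×(-2.838547)=-0.166085, 0.015957×(-4.137830)=-0.066029, 0.069149×(-2.671493)=-0.184731.
Sum = -1.315395, so H' = 1.3154.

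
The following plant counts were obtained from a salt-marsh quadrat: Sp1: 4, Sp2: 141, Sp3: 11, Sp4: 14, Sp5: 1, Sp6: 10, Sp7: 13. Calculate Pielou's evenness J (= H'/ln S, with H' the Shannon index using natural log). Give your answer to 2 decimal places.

0.53

Total N = 4+141+11+14+1+10+13 = 194, so the proportions are 0.0206, 0.7268, 0.0567, 0.0722, 0.0052, 0.0515, 0.067 (working shown to 4 dp, full precision carried).
H' = −Σ pᵢ ln pᵢ = −((-0.0800) + (-0.2319) + (-0.1627) + (-0.1897) + (-0.0272) + (-0.1528) + (-0.1811)) = 1.0255.
With S = 7 species, ln S = 1.9459, so J = 1.0255/1.9459 = 0.5270, i.e. 0.53 to 2 decimal places.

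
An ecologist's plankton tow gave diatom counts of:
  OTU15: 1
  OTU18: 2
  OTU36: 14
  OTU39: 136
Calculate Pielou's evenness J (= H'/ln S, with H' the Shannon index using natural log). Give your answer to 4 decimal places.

Total N = 1+2+14+136 = 153, so the proportions are 0.006536, 0.013072, 0.091503, 0.888889 (working shown to 6 dp, full precision carried).
H' = −Σ pᵢ ln pᵢ = −((-0.032879) + (-0.056697) + (-0.218819) + (-0.104696)) = 0.413090.
With S = 4 species, ln S = 1.386294, so J = 0.413090/1.386294 = 0.297982, i.e. 0.2980 to 4 decimal places.

0.2980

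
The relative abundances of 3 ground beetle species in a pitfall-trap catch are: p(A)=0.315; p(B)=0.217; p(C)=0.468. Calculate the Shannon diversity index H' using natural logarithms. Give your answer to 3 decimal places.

1.051

Each pᵢ ln pᵢ term (working shown to 5 dp, full precision carried): 0.315×(-1.15518)=-0.36388, 0.217×(-1.52786)=-0.33155, 0.468×(-0.75929)=-0.35535.
Sum = -1.05077, so H' = 1.051.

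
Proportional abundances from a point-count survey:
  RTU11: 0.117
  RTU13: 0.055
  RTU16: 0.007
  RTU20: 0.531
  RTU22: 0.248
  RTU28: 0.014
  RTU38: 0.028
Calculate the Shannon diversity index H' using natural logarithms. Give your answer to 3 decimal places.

Each pᵢ ln pᵢ term (working shown to 5 dp, full precision carried): 0.117×(-2.14558)=-0.25103, 0.055×(-2.90042)=-0.15952, 0.007×(-4.96185)=-0.03473, 0.531×(-0.63299)=-0.33612, 0.248×(-1.39433)=-0.34579, 0.014×(-4.26870)=-0.05976, 0.028×(-3.57555)=-0.10012.
Sum = -1.28708, so H' = 1.287.

1.287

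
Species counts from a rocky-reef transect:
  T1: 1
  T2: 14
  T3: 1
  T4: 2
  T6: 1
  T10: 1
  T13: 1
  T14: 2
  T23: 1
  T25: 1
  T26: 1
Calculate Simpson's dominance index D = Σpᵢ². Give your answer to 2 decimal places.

0.31

Total N = 1+14+1+2+1+1+1+2+1+1+1 = 26, so the proportions are 0.0385, 0.5385, 0.0385, 0.0769, 0.0385, 0.0385, 0.0385, 0.0769, 0.0385, 0.0385, 0.0385 (working shown to 4 dp, full precision carried).
D = 0.0385² + 0.5385² + 0.0385² + 0.0769² + 0.0385² + 0.0385² + 0.0385² + 0.0769² + 0.0385² + 0.0385² + 0.0385² = 0.0015 + 0.2899 + 0.0015 + 0.0059 + 0.0015 + 0.0015 + 0.0015 + 0.0059 + 0.0015 + 0.0015 + 0.0015 = 0.3136.
To 2 decimal places, D = 0.31.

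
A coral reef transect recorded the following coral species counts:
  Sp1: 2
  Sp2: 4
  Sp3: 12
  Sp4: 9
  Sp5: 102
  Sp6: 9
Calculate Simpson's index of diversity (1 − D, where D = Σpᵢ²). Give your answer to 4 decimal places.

Total N = 2+4+12+9+102+9 = 138, so the proportions are 0.014493, 0.028986, 0.086957, 0.065217, 0.73913, 0.065217 (working shown to 6 dp, full precision carried).
D = 0.014493² + 0.028986² + 0.086957² + 0.065217² + 0.73913² + 0.065217² = 0.000210 + 0.000840 + 0.007561 + 0.004253 + 0.546314 + 0.004253 = 0.563432.
So 1 − D = 0.436568, i.e. 0.4366 to 4 decimal places.

0.4366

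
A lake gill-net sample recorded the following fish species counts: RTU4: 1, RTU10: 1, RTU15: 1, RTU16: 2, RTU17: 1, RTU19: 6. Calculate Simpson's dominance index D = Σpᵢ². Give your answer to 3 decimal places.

Total N = 1+1+1+2+1+6 = 12, so the proportions are 0.08333, 0.08333, 0.08333, 0.16667, 0.08333, 0.5 (working shown to 5 dp, full precision carried).
D = 0.08333² + 0.08333² + 0.08333² + 0.16667² + 0.08333² + 0.5² = 0.00694 + 0.00694 + 0.00694 + 0.02778 + 0.00694 + 0.25000 = 0.30556.
To 3 decimal places, D = 0.306.

0.306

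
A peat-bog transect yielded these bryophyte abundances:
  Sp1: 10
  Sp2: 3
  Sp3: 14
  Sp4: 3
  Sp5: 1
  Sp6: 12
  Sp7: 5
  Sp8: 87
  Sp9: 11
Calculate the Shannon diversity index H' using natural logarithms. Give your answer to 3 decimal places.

Total N = 10+3+14+3+1+12+5+87+11 = 146, so the proportions are 0.06849, 0.02055, 0.09589, 0.02055, 0.00685, 0.08219, 0.03425, 0.59589, 0.07534 (working shown to 5 dp, full precision carried).
Each pᵢ ln pᵢ term: 0.06849×(-2.68102)=-0.18363, 0.02055×(-3.88499)=-0.07983, 0.09589×(-2.34455)=-0.22482, 0.02055×(-3.88499)=-0.07983, 0.00685×(-4.98361)=-0.03413, 0.08219×(-2.49870)=-0.20537, 0.03425×(-3.37417)=-0.11555, 0.59589×(-0.51770)=-0.30849, 0.07534×(-2.58571)=-0.19481.
Sum = -1.42647, so H' = 1.426.

1.426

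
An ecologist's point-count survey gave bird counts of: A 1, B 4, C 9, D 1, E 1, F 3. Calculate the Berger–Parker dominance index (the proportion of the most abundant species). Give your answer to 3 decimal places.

0.474

Total N = 1+4+9+1+1+3 = 19, so the proportions are 0.05263, 0.21053, 0.47368, 0.05263, 0.05263, 0.15789 (working shown to 5 dp, full precision carried).
The largest proportion is 0.47368, i.e. d = 0.474 to 3 decimal places.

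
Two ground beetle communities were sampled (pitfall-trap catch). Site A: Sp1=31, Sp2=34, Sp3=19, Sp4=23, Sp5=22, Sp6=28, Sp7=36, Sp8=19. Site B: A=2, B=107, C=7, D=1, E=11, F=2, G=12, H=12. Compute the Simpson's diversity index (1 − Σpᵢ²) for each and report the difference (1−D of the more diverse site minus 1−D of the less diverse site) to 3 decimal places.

0.370

Site A: N=212, proportions 0.14623, 0.16038, 0.08962, 0.10849, 0.10377, 0.13208, 0.16981, 0.08962, giving 1−D = 0.86801 (working shown to 5 dp, full precision carried).
Site B: N=154, proportions 0.01299, 0.69481, 0.04545, 0.00649, 0.07143, 0.01299, 0.07792, 0.07792, giving 1−D = 0.49755.
Difference = |0.86801 − 0.49755| = 0.37046, i.e. 0.370 to 3 decimal places.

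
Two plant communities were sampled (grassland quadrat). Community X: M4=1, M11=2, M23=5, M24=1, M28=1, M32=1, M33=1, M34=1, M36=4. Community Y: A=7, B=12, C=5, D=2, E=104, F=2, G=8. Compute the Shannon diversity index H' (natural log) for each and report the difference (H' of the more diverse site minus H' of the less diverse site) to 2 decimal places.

Community X: N=17, proportions 0.0588, 0.1176, 0.2941, 0.0588, 0.0588, 0.0588, 0.0588, 0.0588, 0.2353, giving H' = 1.9521 (working shown to 4 dp, full precision carried).
Community Y: N=140, proportions 0.05, 0.0857, 0.0357, 0.0143, 0.7429, 0.0143, 0.0571, giving H' = 0.9851.
Difference = |1.9521 − 0.9851| = 0.9670, i.e. 0.97 to 2 decimal places.

0.97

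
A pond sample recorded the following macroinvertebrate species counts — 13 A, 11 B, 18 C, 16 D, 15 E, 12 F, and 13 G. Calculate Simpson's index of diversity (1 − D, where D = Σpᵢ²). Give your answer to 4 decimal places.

Total N = 13+11+18+16+15+12+13 = 98, so the proportions are 0.132653, 0.112245, 0.183673, 0.163265, 0.153061, 0.122449, 0.132653 (working shown to 6 dp, full precision carried).
D = 0.132653² + 0.112245² + 0.183673² + 0.163265² + 0.153061² + 0.122449² + 0.132653² = 0.017597 + 0.012599 + 0.033736 + 0.026656 + 0.023428 + 0.014994 + 0.017597 = 0.146606.
So 1 − D = 0.853394, i.e. 0.8534 to 4 decimal places.

0.8534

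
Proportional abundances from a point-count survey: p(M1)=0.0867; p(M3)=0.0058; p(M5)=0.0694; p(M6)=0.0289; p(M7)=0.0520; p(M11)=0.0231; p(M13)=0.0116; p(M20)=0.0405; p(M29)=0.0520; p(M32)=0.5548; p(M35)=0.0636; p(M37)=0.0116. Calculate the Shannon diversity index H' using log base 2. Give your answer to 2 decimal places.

2.39

Each pᵢ log₂ pᵢ term (working shown to 4 dp, full precision carried): 0.0867×(-3.5278)=-0.3059, 0.0058×(-7.4297)=-0.0431, 0.0694×(-3.8489)=-0.2671, 0.0289×(-5.1128)=-0.1478, 0.052×(-4.2653)=-0.2218, 0.0231×(-5.4360)=-0.1256, 0.0116×(-6.4297)=-0.0746, 0.0405×(-4.6259)=-0.1874, 0.052×(-4.2653)=-0.2218, 0.5548×(-0.8500)=-0.4716, 0.0636×(-3.9748)=-0.2528, 0.0116×(-6.4297)=-0.0746.
Sum = -2.3939, so H' = 2.39.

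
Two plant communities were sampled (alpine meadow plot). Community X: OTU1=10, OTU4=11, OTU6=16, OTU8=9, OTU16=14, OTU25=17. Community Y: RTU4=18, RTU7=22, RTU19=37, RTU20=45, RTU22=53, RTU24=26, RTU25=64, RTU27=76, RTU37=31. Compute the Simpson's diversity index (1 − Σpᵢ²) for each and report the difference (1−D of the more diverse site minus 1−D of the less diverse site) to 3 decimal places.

0.042

Community X: N=77, proportions 0.12987, 0.14286, 0.20779, 0.11688, 0.18182, 0.22078, giving 1−D = 0.82409 (working shown to 5 dp, full precision carried).
Community Y: N=372, proportions 0.04839, 0.05914, 0.09946, 0.12097, 0.14247, 0.06989, 0.17204, 0.2043, 0.08333, giving 1−D = 0.86617.
Difference = |0.82409 − 0.86617| = 0.04208, i.e. 0.042 to 3 decimal places.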